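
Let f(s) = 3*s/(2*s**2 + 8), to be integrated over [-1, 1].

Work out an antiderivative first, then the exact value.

Antiderivative: F(s) = 3*log(s**2 + 4)/4; value = 0

The substitution u = s**2 + 4 works: f is exactly (dF/du)*(du/ds) for that inner function.
F(s) = 3*log(s**2 + 4)/4 is an antiderivative of f.
Check: d/ds[3*log(s**2 + 4)/4] = 3*s/(2*s**2 + 8) = f(s).
F(1) = 3*log(5)/4; F(-1) = 3*log(5)/4.
Integral = F(1) - F(-1) = 0.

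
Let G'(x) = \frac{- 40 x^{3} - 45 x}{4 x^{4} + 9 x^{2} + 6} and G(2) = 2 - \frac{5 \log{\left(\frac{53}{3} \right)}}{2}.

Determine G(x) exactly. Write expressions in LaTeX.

G(x) = 2 - \frac{5 \log{\left(\frac{2 x^{4}}{3} + \frac{3 x^{2}}{2} + 1 \right)}}{2}

G'(x) matches the chain-rule pattern g'(h)*h' with inner function h(x) = \frac{2 x^{4}}{3} + \frac{3 x^{2}}{2} + 1; substituting u = h(x) collapses the integral.
A general antiderivative is - \frac{5 \log{\left(\frac{2 x^{4}}{3} + \frac{3 x^{2}}{2} + 1 \right)}}{2} + C.
The condition gives C = 2 - \frac{5 \log{\left(\frac{53}{3} \right)}}{2} - (- \frac{5 \log{\left(\frac{53}{3} \right)}}{2}) = 2.
So G(x) = 2 - \frac{5 \log{\left(\frac{2 x^{4}}{3} + \frac{3 x^{2}}{2} + 1 \right)}}{2}.
Check: d/dx[2 - \frac{5 \log{\left(\frac{2 x^{4}}{3} + \frac{3 x^{2}}{2} + 1 \right)}}{2}] = \frac{- 40 x^{3} - 45 x}{4 x^{4} + 9 x^{2} + 6} = G'(x).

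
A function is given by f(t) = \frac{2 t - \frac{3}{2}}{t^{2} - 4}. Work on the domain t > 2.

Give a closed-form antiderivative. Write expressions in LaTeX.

Factor the denominator (2 \left(t - 2\right) \left(t + 2\right)) and decompose: f = \frac{11}{8 \left(t + 2\right)} + \frac{5}{8 \left(t - 2\right)}; each piece integrates to a log, atan, or power term.
Check: d/dt[\frac{5 \log{\left(t - 2 \right)} + 11 \log{\left(t + 2 \right)}}{8}] = \frac{4 t - 3}{2 t^{2} - 8}, which equals f(t).

An antiderivative is F(t) = \frac{5 \log{\left(t - 2 \right)} + 11 \log{\left(t + 2 \right)}}{8}.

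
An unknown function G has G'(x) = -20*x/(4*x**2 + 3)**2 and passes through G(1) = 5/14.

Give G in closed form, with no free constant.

The substitution u = 4*x**2 + 3 works: G'(x) is exactly (dG/du)*(du/dx) for that inner function.
A general antiderivative is 5/(2*(4*x**2 + 3)) + C.
The condition gives C = 5/14 - (5/14) = 0.
So G(x) = 5/(2*(4*x**2 + 3)).
Check: d/dx[5/(2*(4*x**2 + 3))] = -20*x/(16*x**4 + 24*x**2 + 9), which equals G'(x).

G(x) = 5/(2*(4*x**2 + 3))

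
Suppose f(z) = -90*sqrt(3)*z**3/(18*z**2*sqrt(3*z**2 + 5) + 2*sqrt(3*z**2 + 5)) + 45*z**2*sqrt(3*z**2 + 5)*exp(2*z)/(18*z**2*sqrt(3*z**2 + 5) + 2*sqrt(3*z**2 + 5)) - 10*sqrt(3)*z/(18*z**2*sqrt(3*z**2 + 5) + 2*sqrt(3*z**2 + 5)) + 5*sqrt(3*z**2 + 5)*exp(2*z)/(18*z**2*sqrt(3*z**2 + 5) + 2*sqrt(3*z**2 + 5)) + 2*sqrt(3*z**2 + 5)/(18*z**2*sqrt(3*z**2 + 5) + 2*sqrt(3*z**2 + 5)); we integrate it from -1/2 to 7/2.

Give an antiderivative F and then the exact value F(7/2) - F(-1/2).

Antiderivative: F(z) = (-20*sqrt(3)*sqrt(3*z**2 + 5) + 15*exp(2*z) + 4*atan(3*z))/12; value = -5*sqrt(501)/6 - 5*exp(-1)/4 + atan(3/2)/3 + atan(21/2)/3 + 5*sqrt(69)/6 + 5*exp(7)/4

Integrate term by term and add the pieces.
F(z) = (-20*sqrt(3)*sqrt(3*z**2 + 5) + 15*exp(2*z) + 4*atan(3*z))/12 is an antiderivative of f.
Check: d/dz[(-20*sqrt(3)*sqrt(3*z**2 + 5) + 15*exp(2*z) + 4*atan(3*z))/12] = (-90*sqrt(3)*z**3 + 45*z**2*sqrt(3*z**2 + 5)*exp(2*z) - 10*sqrt(3)*z + 5*sqrt(3*z**2 + 5)*exp(2*z) + 2*sqrt(3*z**2 + 5))/(18*z**2*sqrt(3*z**2 + 5) + 2*sqrt(3*z**2 + 5)), which equals f(z).
F(7/2) = -5*sqrt(501)/6 + atan(21/2)/3 + 5*exp(7)/4; F(-1/2) = -5*sqrt(69)/6 - atan(3/2)/3 + 5*exp(-1)/4.
Integral = F(7/2) - F(-1/2) = -5*sqrt(501)/6 - 5*exp(-1)/4 + atan(3/2)/3 + atan(21/2)/3 + 5*sqrt(69)/6 + 5*exp(7)/4.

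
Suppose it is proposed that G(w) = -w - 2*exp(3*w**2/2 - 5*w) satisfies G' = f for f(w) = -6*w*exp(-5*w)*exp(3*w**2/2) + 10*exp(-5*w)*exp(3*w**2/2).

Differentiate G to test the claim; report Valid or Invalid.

d/dw[G] = -6*w*exp(-5*w)*exp(3*w**2/2) - 1 + 10*exp(-5*w)*exp(3*w**2/2)
d/dw[G] - f(w) = -1 != 0.

Invalid: d/dw[G] - f = -1, which is not 0.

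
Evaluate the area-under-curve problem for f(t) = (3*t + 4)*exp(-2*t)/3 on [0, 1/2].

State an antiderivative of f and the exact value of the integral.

f has the shape u'v + uv' for u = -t/2 - 11/12 and v = exp(-2*t) — it is the derivative of the product u*v.
F(t) = (-6*t - 11)*exp(-2*t)/12 is an antiderivative of f.
Check: d/dt[(-6*t - 11)*exp(-2*t)/12] = (3*t + 4)*exp(-2*t)/3 = f(t).
F(1/2) = -7*exp(-1)/6; F(0) = -11/12.
Integral = F(1/2) - F(0) = 11/12 - 7*exp(-1)/6.

Antiderivative: F(t) = (-6*t - 11)*exp(-2*t)/12; value = 11/12 - 7*exp(-1)/6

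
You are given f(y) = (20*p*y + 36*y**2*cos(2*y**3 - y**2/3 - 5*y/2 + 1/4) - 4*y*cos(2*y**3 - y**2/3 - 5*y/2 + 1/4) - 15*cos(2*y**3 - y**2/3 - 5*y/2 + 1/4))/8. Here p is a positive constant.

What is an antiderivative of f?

Recover f(y) by differentiating a candidate F(y); any mismatch rules it out.
Check: d/dy[5*p*y**2/4 + 3*sin(2*y**3 - y**2/3 - 5*y/2 + 1/4)/4] = 5*p*y/2 + 9*y**2*cos(2*y**3 - y**2/3 - 5*y/2 + 1/4)/2 - y*cos(2*y**3 - y**2/3 - 5*y/2 + 1/4)/2 - 15*cos(2*y**3 - y**2/3 - 5*y/2 + 1/4)/8, which equals f(y).

An antiderivative is F(y) = 5*p*y**2/4 + 3*sin(2*y**3 - y**2/3 - 5*y/2 + 1/4)/4.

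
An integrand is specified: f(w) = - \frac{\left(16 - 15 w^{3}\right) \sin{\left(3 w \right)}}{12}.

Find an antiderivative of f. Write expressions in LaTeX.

An antiderivative is F(w) = - \frac{5 w^{3} \cos{\left(3 w \right)}}{12} + \frac{5 w^{2} \sin{\left(3 w \right)}}{12} + \frac{5 w \cos{\left(3 w \right)}}{18} - \frac{5 \sin{\left(3 w \right)}}{54} + \frac{4 \cos{\left(3 w \right)}}{9}.

For F(w) to be correct the identity F'(w) - f(w) = 0 must hold.
Check: d/dw[- \frac{5 w^{3} \cos{\left(3 w \right)}}{12} + \frac{5 w^{2} \sin{\left(3 w \right)}}{12} + \frac{5 w \cos{\left(3 w \right)}}{18} - \frac{5 \sin{\left(3 w \right)}}{54} + \frac{4 \cos{\left(3 w \right)}}{9}] = \frac{5 w^{3} \sin{\left(3 w \right)}}{4} - \frac{4 \sin{\left(3 w \right)}}{3}, which equals f(w).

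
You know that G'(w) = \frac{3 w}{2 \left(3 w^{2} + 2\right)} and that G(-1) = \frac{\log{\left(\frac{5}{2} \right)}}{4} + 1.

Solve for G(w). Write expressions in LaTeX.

G'(w) matches the chain-rule pattern g'(h)*h' with inner function h(w) = \frac{3 w^{2}}{2} + 1; substituting u = h(w) collapses the integral.
A general antiderivative is \frac{\log{\left(\frac{3 w^{2}}{2} + 1 \right)}}{4} + C.
The condition gives C = \frac{\log{\left(\frac{5}{2} \right)}}{4} + 1 - (\frac{\log{\left(\frac{5}{2} \right)}}{4}) = 1.
So G(w) = \frac{\log{\left(\frac{3 w^{2}}{2} + 1 \right)} + 4}{4}.
Check: d/dw[\frac{\log{\left(\frac{3 w^{2}}{2} + 1 \right)} + 4}{4}] = \frac{3 w}{6 w^{2} + 4}, which equals G'(w).

G(w) = \frac{\log{\left(\frac{3 w^{2}}{2} + 1 \right)} + 4}{4}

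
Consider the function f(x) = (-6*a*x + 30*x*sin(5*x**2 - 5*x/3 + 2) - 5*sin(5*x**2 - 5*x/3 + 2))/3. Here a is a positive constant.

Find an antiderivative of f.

An antiderivative is F(x) = -a*x**2 - cos(5*x**2 - 5*x/3 + 2).

An antiderivative F(x) passes only if d/dx[F] lands on f(x) exactly.
Check: d/dx[-a*x**2 - cos(5*x**2 - 5*x/3 + 2)] = -2*a*x + 10*x*sin(5*x**2 - 5*x/3 + 2) - 5*sin(5*x**2 - 5*x/3 + 2)/3, which equals f(x).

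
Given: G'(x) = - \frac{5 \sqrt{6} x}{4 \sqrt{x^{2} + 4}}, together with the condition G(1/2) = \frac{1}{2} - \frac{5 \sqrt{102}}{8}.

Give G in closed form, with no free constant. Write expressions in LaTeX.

G'(x) matches the chain-rule pattern g'(h)*h' with inner function h(x) = \frac{3 x^{2}}{2} + 6; substituting u = h(x) collapses the integral.
A general antiderivative is - \frac{5 \sqrt{\frac{3 x^{2}}{2} + 6}}{2} + C.
The condition gives C = \frac{1}{2} - \frac{5 \sqrt{102}}{8} - (- \frac{5 \sqrt{102}}{8}) = \frac{1}{2}.
So G(x) = \frac{\sqrt{2} \left(- 5 \sqrt{3} \sqrt{x^{2} + 4} + \sqrt{2}\right)}{4}.
Check: d/dx[\frac{\sqrt{2} \left(- 5 \sqrt{3} \sqrt{x^{2} + 4} + \sqrt{2}\right)}{4}] = - \frac{5 \sqrt{6} x}{4 \sqrt{x^{2} + 4}} = G'(x).

G(x) = \frac{\sqrt{2} \left(- 5 \sqrt{3} \sqrt{x^{2} + 4} + \sqrt{2}\right)}{4}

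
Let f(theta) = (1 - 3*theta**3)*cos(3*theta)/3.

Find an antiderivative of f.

An antiderivative F(theta) passes only if d/dtheta[F] lands on f(theta) exactly.
Check: d/dtheta[-(9*theta**3*sin(3*theta) + 9*theta**2*cos(3*theta) - 6*theta*sin(3*theta) - 3*sin(3*theta) - 2*cos(3*theta))/27] = -theta**3*cos(3*theta) + cos(3*theta)/3, which equals f(theta).

An antiderivative is F(theta) = -(9*theta**3*sin(3*theta) + 9*theta**2*cos(3*theta) - 6*theta*sin(3*theta) - 3*sin(3*theta) - 2*cos(3*theta))/27.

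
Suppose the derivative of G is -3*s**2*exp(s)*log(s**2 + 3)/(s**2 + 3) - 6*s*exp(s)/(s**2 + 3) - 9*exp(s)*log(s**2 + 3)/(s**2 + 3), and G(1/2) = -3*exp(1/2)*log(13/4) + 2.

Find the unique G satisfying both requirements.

G(s) = -3*exp(s)*log(s**2 + 3) + 2

G'(s) has the shape u'v + uv' for u = -3*exp(s) and v = log(s**2 + 3) — it is the derivative of the product u*v.
A general antiderivative is -3*exp(s)*log(s**2 + 3) + C.
The condition gives C = -3*exp(1/2)*log(13/4) + 2 - (-3*exp(1/2)*log(13/4)) = 2.
So G(s) = -3*exp(s)*log(s**2 + 3) + 2.
Check: d/ds[-3*exp(s)*log(s**2 + 3) + 2] = (-3*s**2*exp(s)*log(s**2 + 3) - 6*s*exp(s) - 9*exp(s)*log(s**2 + 3))/(s**2 + 3), which equals G'(s).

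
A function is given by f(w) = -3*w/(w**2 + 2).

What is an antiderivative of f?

An antiderivative is F(w) = -3*log(w**2 + 2)/2.

f matches the chain-rule pattern g'(h)*h' with inner function h(w) = w**2 + 2; substituting u = h(w) collapses the integral.
Check: d/dw[-3*log(w**2 + 2)/2] = -3*w/(w**2 + 2) = f(w).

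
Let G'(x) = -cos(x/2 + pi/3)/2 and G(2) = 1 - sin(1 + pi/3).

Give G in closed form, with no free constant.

Whatever form G(x) takes, its d/dx must return the stated G'(x).
A general antiderivative is -sin(x/2 + pi/3) + C.
The condition gives C = 1 - sin(1 + pi/3) - (-sin(1 + pi/3)) = 1.
So G(x) = 1 - sin(x/2 + pi/3).
Check: d/dx[1 - sin(x/2 + pi/3)] = -cos(x/2 + pi/3)/2 = G'(x).

G(x) = 1 - sin(x/2 + pi/3)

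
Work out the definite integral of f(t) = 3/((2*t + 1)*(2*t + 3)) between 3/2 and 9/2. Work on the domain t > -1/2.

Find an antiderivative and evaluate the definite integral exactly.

The denominator factors as (2*t + 1)*(2*t + 3); partial fractions split f into directly integrable pieces: -3/(2*(2*t + 3)) + 3/(2*(2*t + 1)).
F(t) = 3*(log(t + 1/2) - log(t + 3/2))/4 is an antiderivative of f.
Check: d/dt[3*(log(t + 1/2) - log(t + 3/2))/4] = 3/(4*t**2 + 8*t + 3), which equals f(t).
F(9/2) = -3*log(6)/4 + 3*log(5)/4; F(3/2) = -3*log(3)/4 + 3*log(2)/4.
Integral = F(9/2) - F(3/2) = -3*log(6)/4 - 3*log(2)/4 + 3*log(3)/4 + 3*log(5)/4.

Antiderivative: F(t) = 3*(log(t + 1/2) - log(t + 3/2))/4; value = -3*log(6)/4 - 3*log(2)/4 + 3*log(3)/4 + 3*log(5)/4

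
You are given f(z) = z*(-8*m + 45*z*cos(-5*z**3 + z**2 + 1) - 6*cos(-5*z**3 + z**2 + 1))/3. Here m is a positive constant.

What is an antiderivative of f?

Differentiate the proposed F(z) back; it has to land on f(z) exactly.
Check: d/dz[-4*m*z**2/3 - sin(-5*z**3 + z**2 + 1)] = -8*m*z/3 + 15*z**2*cos(-5*z**3 + z**2 + 1) - 2*z*cos(-5*z**3 + z**2 + 1), which equals f(z).

An antiderivative is F(z) = -4*m*z**2/3 - sin(-5*z**3 + z**2 + 1).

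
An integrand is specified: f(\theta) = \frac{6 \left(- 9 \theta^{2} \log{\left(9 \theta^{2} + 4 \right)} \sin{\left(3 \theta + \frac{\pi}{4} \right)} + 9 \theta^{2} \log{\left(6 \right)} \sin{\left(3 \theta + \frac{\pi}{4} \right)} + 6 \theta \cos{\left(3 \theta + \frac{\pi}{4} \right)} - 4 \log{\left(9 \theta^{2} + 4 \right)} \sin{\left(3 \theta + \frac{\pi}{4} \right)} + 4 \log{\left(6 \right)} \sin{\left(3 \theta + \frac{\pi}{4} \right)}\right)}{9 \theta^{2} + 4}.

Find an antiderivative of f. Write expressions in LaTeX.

An antiderivative is F(\theta) = 2 \log{\left(\frac{3 \theta^{2}}{2} + \frac{2}{3} \right)} \cos{\left(3 \theta + \frac{\pi}{4} \right)}.

f has the shape u'v + uv' for u = 2 \cos{\left(3 \theta + \frac{\pi}{4} \right)} and v = \log{\left(\frac{3 \theta^{2}}{2} + \frac{2}{3} \right)} — it is the derivative of the product u*v.
Check: d/d\theta[2 \log{\left(\frac{3 \theta^{2}}{2} + \frac{2}{3} \right)} \cos{\left(3 \theta + \frac{\pi}{4} \right)}] = \frac{- 54 \theta^{2} \log{\left(9 \theta^{2} + 4 \right)} \sin{\left(3 \theta + \frac{\pi}{4} \right)} + 54 \theta^{2} \log{\left(6 \right)} \sin{\left(3 \theta + \frac{\pi}{4} \right)} + 36 \theta \cos{\left(3 \theta + \frac{\pi}{4} \right)} - 24 \log{\left(9 \theta^{2} + 4 \right)} \sin{\left(3 \theta + \frac{\pi}{4} \right)} + 24 \log{\left(6 \right)} \sin{\left(3 \theta + \frac{\pi}{4} \right)}}{9 \theta^{2} + 4}, which equals f(\theta).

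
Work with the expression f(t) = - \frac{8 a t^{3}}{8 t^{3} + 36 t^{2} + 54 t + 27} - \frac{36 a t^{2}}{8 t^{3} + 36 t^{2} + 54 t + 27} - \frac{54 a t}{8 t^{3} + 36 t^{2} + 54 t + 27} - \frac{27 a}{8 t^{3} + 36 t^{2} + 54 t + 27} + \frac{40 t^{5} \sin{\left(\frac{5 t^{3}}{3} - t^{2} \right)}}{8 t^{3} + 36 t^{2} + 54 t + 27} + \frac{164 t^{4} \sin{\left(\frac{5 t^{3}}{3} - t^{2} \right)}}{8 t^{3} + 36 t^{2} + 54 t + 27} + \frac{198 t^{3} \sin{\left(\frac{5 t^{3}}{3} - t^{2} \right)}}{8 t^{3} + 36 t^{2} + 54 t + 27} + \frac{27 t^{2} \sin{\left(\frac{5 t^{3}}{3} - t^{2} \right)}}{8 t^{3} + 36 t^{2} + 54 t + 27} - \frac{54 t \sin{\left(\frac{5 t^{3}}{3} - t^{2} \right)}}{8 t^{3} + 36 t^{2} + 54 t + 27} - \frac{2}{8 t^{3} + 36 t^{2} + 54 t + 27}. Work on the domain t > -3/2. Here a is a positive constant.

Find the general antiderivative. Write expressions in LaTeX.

The integrand splits into summands that can be handled one at a time.
Check: d/dt[\frac{- 8 a t^{3} - 24 a t^{2} - 18 a t - 8 t^{2} \cos{\left(\frac{5 t^{3}}{3} - t^{2} \right)} - 24 t \cos{\left(\frac{5 t^{3}}{3} - t^{2} \right)} - 18 \cos{\left(\frac{5 t^{3}}{3} - t^{2} \right)} + 1}{8 t^{2} + 24 t + 18}] = \frac{- 8 a t^{3} - 36 a t^{2} - 54 a t - 27 a + 40 t^{5} \sin{\left(\frac{5 t^{3}}{3} - t^{2} \right)} + 164 t^{4} \sin{\left(\frac{5 t^{3}}{3} - t^{2} \right)} + 198 t^{3} \sin{\left(\frac{5 t^{3}}{3} - t^{2} \right)} + 27 t^{2} \sin{\left(\frac{5 t^{3}}{3} - t^{2} \right)} - 54 t \sin{\left(\frac{5 t^{3}}{3} - t^{2} \right)} - 2}{8 t^{3} + 36 t^{2} + 54 t + 27}, which equals f(t).

F(t) = \frac{- 8 a t^{3} - 24 a t^{2} - 18 a t - 8 t^{2} \cos{\left(\frac{5 t^{3}}{3} - t^{2} \right)} - 24 t \cos{\left(\frac{5 t^{3}}{3} - t^{2} \right)} - 18 \cos{\left(\frac{5 t^{3}}{3} - t^{2} \right)} + 1}{8 t^{2} + 24 t + 18} + C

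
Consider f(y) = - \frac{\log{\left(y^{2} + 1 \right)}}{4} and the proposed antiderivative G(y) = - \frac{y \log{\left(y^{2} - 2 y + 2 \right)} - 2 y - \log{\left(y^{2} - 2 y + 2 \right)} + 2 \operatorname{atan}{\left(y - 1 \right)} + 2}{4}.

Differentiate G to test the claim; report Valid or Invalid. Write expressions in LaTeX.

Invalid: d/dy[G] - f = \frac{\log{\left(y^{2} + 1 \right)}}{4} - \frac{\log{\left(y^{2} - 2 y + 2 \right)}}{4}, which is not 0.

d/dy[G] = - \frac{\log{\left(y^{2} - 2 y + 2 \right)}}{4}
d/dy[G] - f(y) = \frac{\log{\left(y^{2} + 1 \right)}}{4} - \frac{\log{\left(y^{2} - 2 y + 2 \right)}}{4} != 0.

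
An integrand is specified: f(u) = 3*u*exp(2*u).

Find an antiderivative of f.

An antiderivative is F(u) = 3*(2*u - 1)*exp(2*u)/4.

Recognize the product-rule pattern: f = v'r + vr' with v = 3*u/2 - 3/4, r = exp(2*u), so integration by parts undoes it.
Check: d/du[3*(2*u - 1)*exp(2*u)/4] = 3*u*exp(2*u) = f(u).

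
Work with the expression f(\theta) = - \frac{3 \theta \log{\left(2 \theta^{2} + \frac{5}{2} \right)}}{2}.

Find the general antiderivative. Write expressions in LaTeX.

A first test for any F(\theta): its \theta-derivative must equal f(\theta) identically.
Check: d/d\theta[- \frac{3 \theta^{2} \log{\left(2 \theta^{2} + \frac{5}{2} \right)}}{4} + \frac{3 \theta^{2}}{4} - \frac{15 \log{\left(4 \theta^{2} + 5 \right)}}{16}] = - \frac{3 \theta \log{\left(2 \theta^{2} + \frac{5}{2} \right)}}{2} = f(\theta).

F(\theta) = - \frac{3 \theta^{2} \log{\left(2 \theta^{2} + \frac{5}{2} \right)}}{4} + \frac{3 \theta^{2}}{4} - \frac{15 \log{\left(4 \theta^{2} + 5 \right)}}{16} + C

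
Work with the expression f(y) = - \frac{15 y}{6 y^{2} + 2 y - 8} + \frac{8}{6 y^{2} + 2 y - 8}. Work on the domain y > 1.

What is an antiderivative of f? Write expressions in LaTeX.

An antiderivative is F(y) = - \frac{\log{\left(2 y - 2 \right)} + 4 \log{\left(3 y + 4 \right)}}{2}.

Integrate term by term and add the pieces.
Check: d/dy[- \frac{\log{\left(2 y - 2 \right)} + 4 \log{\left(3 y + 4 \right)}}{2}] = \frac{8 - 15 y}{6 y^{2} + 2 y - 8}, which equals f(y).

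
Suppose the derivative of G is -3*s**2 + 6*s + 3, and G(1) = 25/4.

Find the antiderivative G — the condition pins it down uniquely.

The integrand splits into summands that can be handled one at a time.
A general antiderivative is -s**3 + 3*s**2 + 3*s + 5/4 + C.
The condition gives C = 25/4 - (25/4) = 0.
So G(s) = -s**3 + 3*s**2 + 3*s + 5/4.
Check: d/ds[-s**3 + 3*s**2 + 3*s + 5/4] = -3*s**2 + 6*s + 3 = G'(s).

G(s) = -s**3 + 3*s**2 + 3*s + 5/4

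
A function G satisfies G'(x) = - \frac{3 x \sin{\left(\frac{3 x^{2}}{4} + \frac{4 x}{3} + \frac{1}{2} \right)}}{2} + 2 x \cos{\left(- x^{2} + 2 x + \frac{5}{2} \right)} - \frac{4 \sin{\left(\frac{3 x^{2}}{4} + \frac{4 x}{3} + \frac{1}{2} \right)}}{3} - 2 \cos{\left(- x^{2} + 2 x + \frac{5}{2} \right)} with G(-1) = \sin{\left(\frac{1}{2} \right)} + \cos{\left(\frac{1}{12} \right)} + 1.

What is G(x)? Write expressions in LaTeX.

G(x) = - \sin{\left(- x^{2} + 2 x + \frac{5}{2} \right)} + \cos{\left(\frac{3 x^{2}}{4} + \frac{4 x}{3} + \frac{1}{2} \right)} + 1

Integrate term by term and add the pieces.
A general antiderivative is - \sin{\left(- x^{2} + 2 x + \frac{5}{2} \right)} + \cos{\left(\frac{3 x^{2}}{4} + \frac{4 x}{3} + \frac{1}{2} \right)} + C.
The condition gives C = \sin{\left(\frac{1}{2} \right)} + \cos{\left(\frac{1}{12} \right)} + 1 - (\sin{\left(\frac{1}{2} \right)} + \cos{\left(\frac{1}{12} \right)}) = 1.
So G(x) = - \sin{\left(- x^{2} + 2 x + \frac{5}{2} \right)} + \cos{\left(\frac{3 x^{2}}{4} + \frac{4 x}{3} + \frac{1}{2} \right)} + 1.
Check: d/dx[- \sin{\left(- x^{2} + 2 x + \frac{5}{2} \right)} + \cos{\left(\frac{3 x^{2}}{4} + \frac{4 x}{3} + \frac{1}{2} \right)} + 1] = - \frac{3 x \sin{\left(\frac{3 x^{2}}{4} + \frac{4 x}{3} + \frac{1}{2} \right)}}{2} + 2 x \cos{\left(- x^{2} + 2 x + \frac{5}{2} \right)} - \frac{4 \sin{\left(\frac{3 x^{2}}{4} + \frac{4 x}{3} + \frac{1}{2} \right)}}{3} - 2 \cos{\left(- x^{2} + 2 x + \frac{5}{2} \right)} = G'(x).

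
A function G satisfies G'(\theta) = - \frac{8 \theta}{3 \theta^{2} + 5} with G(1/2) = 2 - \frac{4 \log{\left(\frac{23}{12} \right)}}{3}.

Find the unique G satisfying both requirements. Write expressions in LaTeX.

G(\theta) = 2 - \frac{4 \log{\left(\theta^{2} + \frac{5}{3} \right)}}{3}

G'(\theta) matches the chain-rule pattern g'(h)*h' with inner function h(\theta) = \theta^{2} + \frac{5}{3}; substituting u = h(\theta) collapses the integral.
A general antiderivative is - \frac{4 \log{\left(\theta^{2} + \frac{5}{3} \right)}}{3} + C.
The condition gives C = 2 - \frac{4 \log{\left(\frac{23}{12} \right)}}{3} - (- \frac{4 \log{\left(\frac{23}{12} \right)}}{3}) = 2.
So G(\theta) = 2 - \frac{4 \log{\left(\theta^{2} + \frac{5}{3} \right)}}{3}.
Check: d/d\theta[2 - \frac{4 \log{\left(\theta^{2} + \frac{5}{3} \right)}}{3}] = - \frac{8 \theta}{3 \theta^{2} + 5} = G'(\theta).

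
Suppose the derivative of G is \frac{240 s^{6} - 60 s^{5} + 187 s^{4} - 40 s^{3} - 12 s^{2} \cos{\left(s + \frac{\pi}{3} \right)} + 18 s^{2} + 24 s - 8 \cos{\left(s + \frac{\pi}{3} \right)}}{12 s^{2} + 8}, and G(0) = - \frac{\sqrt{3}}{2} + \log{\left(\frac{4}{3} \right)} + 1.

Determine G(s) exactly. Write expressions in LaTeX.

Any candidate G(s) must reproduce the stated G'(s) exactly.
A general antiderivative is 4 s^{5} - \frac{5 s^{4}}{4} + \frac{3 s^{3}}{4} + \log{\left(2 s^{2} + \frac{4}{3} \right)} - \sin{\left(s + \frac{\pi}{3} \right)} + C.
The condition gives C = - \frac{\sqrt{3}}{2} + \log{\left(\frac{4}{3} \right)} + 1 - (- \frac{\sqrt{3}}{2} + \log{\left(\frac{4}{3} \right)}) = 1.
So G(s) = 4 s^{5} - \frac{5 s^{4}}{4} + \frac{3 s^{3}}{4} + \log{\left(2 s^{2} + \frac{4}{3} \right)} - \sin{\left(s + \frac{\pi}{3} \right)} + 1.
Check: d/ds[4 s^{5} - \frac{5 s^{4}}{4} + \frac{3 s^{3}}{4} + \log{\left(2 s^{2} + \frac{4}{3} \right)} - \sin{\left(s + \frac{\pi}{3} \right)} + 1] = \frac{240 s^{6} - 60 s^{5} + 187 s^{4} - 40 s^{3} - 12 s^{2} \cos{\left(s + \frac{\pi}{3} \right)} + 18 s^{2} + 24 s - 8 \cos{\left(s + \frac{\pi}{3} \right)}}{12 s^{2} + 8} = G'(s).

G(s) = 4 s^{5} - \frac{5 s^{4}}{4} + \frac{3 s^{3}}{4} + \log{\left(2 s^{2} + \frac{4}{3} \right)} - \sin{\left(s + \frac{\pi}{3} \right)} + 1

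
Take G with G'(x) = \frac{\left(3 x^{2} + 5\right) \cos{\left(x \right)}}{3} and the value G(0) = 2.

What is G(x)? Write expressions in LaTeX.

G(x) = x^{2} \sin{\left(x \right)} + 2 x \cos{\left(x \right)} - \frac{\sin{\left(x \right)}}{3} + 2

The proposed G(x) is checked by its d/dx: the result must match the given G'(x).
A general antiderivative is x^{2} \sin{\left(x \right)} + 2 x \cos{\left(x \right)} - \frac{\sin{\left(x \right)}}{3} + C.
The condition gives C = 2 - (0) = 2.
So G(x) = x^{2} \sin{\left(x \right)} + 2 x \cos{\left(x \right)} - \frac{\sin{\left(x \right)}}{3} + 2.
Check: d/dx[x^{2} \sin{\left(x \right)} + 2 x \cos{\left(x \right)} - \frac{\sin{\left(x \right)}}{3} + 2] = x^{2} \cos{\left(x \right)} + \frac{5 \cos{\left(x \right)}}{3}, which equals G'(x).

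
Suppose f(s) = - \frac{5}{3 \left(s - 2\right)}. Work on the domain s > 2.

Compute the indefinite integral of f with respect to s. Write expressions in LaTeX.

F(s) = - \frac{5 \log{\left(s - 2 \right)}}{3} + C

Differentiate the proposed F(s) back; it has to land on f(s) exactly.
Check: d/ds[- \frac{5 \log{\left(s - 2 \right)}}{3}] = - \frac{5}{3 s - 6}, which equals f(s).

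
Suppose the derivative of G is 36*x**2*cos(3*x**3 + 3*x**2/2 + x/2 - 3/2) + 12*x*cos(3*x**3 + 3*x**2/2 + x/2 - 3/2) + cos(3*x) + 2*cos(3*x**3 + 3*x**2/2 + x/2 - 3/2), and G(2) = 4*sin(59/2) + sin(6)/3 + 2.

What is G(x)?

G(x) = sin(3*x)/3 + 4*sin(3*x**3 + 3*x**2/2 + x/2 - 3/2) + 2

The integrand splits into summands that can be handled one at a time.
A general antiderivative is sin(3*x)/3 + 4*sin(3*x**3 + 3*x**2/2 + x/2 - 3/2) + C.
The condition gives C = 4*sin(59/2) + sin(6)/3 + 2 - (4*sin(59/2) + sin(6)/3) = 2.
So G(x) = sin(3*x)/3 + 4*sin(3*x**3 + 3*x**2/2 + x/2 - 3/2) + 2.
Check: d/dx[sin(3*x)/3 + 4*sin(3*x**3 + 3*x**2/2 + x/2 - 3/2) + 2] = 36*x**2*cos(3*x**3 + 3*x**2/2 + x/2 - 3/2) + 12*x*cos(3*x**3 + 3*x**2/2 + x/2 - 3/2) + cos(3*x) + 2*cos(3*x**3 + 3*x**2/2 + x/2 - 3/2) = G'(x).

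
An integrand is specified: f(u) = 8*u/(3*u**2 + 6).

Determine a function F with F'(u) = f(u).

An antiderivative is F(u) = 2*log(u**4/2 + 2*u**2 + 2)/3.

The substitution w = u**4/2 + 2*u**2 + 2 works: f is exactly (dF/dw)*(dw/du) for that inner function.
Check: d/du[2*log(u**4/2 + 2*u**2 + 2)/3] = 8*u/(3*u**2 + 6) = f(u).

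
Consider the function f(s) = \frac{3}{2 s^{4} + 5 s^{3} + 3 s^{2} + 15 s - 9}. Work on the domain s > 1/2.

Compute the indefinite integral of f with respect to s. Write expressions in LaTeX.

F(s) = \frac{96 \log{\left(s - \frac{1}{2} \right)} - 26 \log{\left(s + 3 \right)} - 35 \log{\left(s^{2} + 3 \right)} - 42 \sqrt{3} \operatorname{atan}{\left(\frac{\sqrt{3} s}{3} \right)}}{728} + C

Factor the denominator (\left(s + 3\right) \left(2 s - 1\right) \left(s^{2} + 3\right)) and decompose: f = - \frac{5 s + 9}{52 \left(s^{2} + 3\right)} + \frac{24}{91 \left(2 s - 1\right)} - \frac{1}{28 \left(s + 3\right)}; each piece integrates to a log, atan, or power term.
Check: d/ds[\frac{96 \log{\left(s - \frac{1}{2} \right)} - 26 \log{\left(s + 3 \right)} - 35 \log{\left(s^{2} + 3 \right)} - 42 \sqrt{3} \operatorname{atan}{\left(\frac{\sqrt{3} s}{3} \right)}}{728}] = \frac{3}{2 s^{4} + 5 s^{3} + 3 s^{2} + 15 s - 9} = f(s).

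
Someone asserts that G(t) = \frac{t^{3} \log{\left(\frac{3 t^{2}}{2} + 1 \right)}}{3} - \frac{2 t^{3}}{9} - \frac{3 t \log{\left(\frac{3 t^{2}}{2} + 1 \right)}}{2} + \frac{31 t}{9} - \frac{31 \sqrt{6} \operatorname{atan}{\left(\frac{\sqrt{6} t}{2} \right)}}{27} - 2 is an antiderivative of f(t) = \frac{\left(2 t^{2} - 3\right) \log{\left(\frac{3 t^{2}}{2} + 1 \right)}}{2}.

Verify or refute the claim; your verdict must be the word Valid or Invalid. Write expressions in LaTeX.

Valid - differentiating G returns exactly f.

d/dt[G] = t^{2} \log{\left(\frac{3 t^{2}}{2} + 1 \right)} - \frac{3 \log{\left(\frac{3 t^{2}}{2} + 1 \right)}}{2}
This equals f(t) exactly, so the claim holds.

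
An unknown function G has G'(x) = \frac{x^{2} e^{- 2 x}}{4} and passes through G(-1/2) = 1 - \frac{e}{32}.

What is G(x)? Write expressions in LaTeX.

Recognize the product-rule pattern: G'(x) = u'v + uv' with u = - \frac{x^{2}}{8} - \frac{x}{8} - \frac{1}{16}, v = e^{- 2 x}, so integration by parts undoes it.
A general antiderivative is \frac{\left(- 2 x^{2} - 2 x - 1\right) e^{- 2 x}}{16} + C.
The condition gives C = 1 - \frac{e}{32} - (- \frac{e}{32}) = 1.
So G(x) = \frac{\left(- 2 x^{2} - 2 x + 16 e^{2 x} - 1\right) e^{- 2 x}}{16}.
Check: d/dx[\frac{\left(- 2 x^{2} - 2 x + 16 e^{2 x} - 1\right) e^{- 2 x}}{16}] = \frac{x^{2} e^{- 2 x}}{4} = G'(x).

G(x) = \frac{\left(- 2 x^{2} - 2 x + 16 e^{2 x} - 1\right) e^{- 2 x}}{16}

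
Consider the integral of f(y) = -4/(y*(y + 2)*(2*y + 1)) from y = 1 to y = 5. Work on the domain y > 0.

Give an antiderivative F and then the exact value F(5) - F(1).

Antiderivative: F(y) = -2*log(y) + 8*log(y + 1/2)/3 - 2*log(y + 2)/3; value = -2*log(5) - 2*log(7)/3 - 8*log(3/2)/3 + 2*log(3)/3 + 8*log(11/2)/3

Factor the denominator (y*(y + 2)*(2*y + 1)) and decompose: f = 16/(3*(2*y + 1)) - 2/(3*(y + 2)) - 2/y; each piece integrates to a log, atan, or power term.
F(y) = -2*log(y) + 8*log(y + 1/2)/3 - 2*log(y + 2)/3 is an antiderivative of f.
Check: d/dy[-2*log(y) + 8*log(y + 1/2)/3 - 2*log(y + 2)/3] = -4/(2*y**3 + 5*y**2 + 2*y), which equals f(y).
F(5) = -2*log(5) - 2*log(7)/3 + 8*log(11/2)/3; F(1) = -2*log(3)/3 + 8*log(3/2)/3.
Integral = F(5) - F(1) = -2*log(5) - 2*log(7)/3 - 8*log(3/2)/3 + 2*log(3)/3 + 8*log(11/2)/3.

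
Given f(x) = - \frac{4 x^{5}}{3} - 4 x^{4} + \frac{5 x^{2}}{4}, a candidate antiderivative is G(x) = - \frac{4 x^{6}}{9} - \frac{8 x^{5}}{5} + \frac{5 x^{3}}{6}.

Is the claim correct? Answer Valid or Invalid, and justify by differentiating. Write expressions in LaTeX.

d/dx[G] = - \frac{8 x^{5}}{3} - 8 x^{4} + \frac{5 x^{2}}{2}
d/dx[G] - f(x) = - \frac{4 x^{5}}{3} - 4 x^{4} + \frac{5 x^{2}}{4} != 0.

Invalid: d/dx[G] - f = - \frac{4 x^{5}}{3} - 4 x^{4} + \frac{5 x^{2}}{4}, which is not 0.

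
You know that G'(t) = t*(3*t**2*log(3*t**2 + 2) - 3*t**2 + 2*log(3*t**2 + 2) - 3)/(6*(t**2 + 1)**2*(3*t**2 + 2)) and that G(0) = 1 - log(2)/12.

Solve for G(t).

G(t) = (12*t**2 - log(3*t**2 + 2) + 12)/(12*(t**2 + 1))

Recognize the product-rule pattern: G'(t) = u'v + uv' with u = -1/(6*(2*t**2 + 2)), v = log(3*t**2 + 2), so integration by parts undoes it.
A general antiderivative is -log(3*t**2 + 2)/(6*(2*t**2 + 2)) + C.
The condition gives C = 1 - log(2)/12 - (-log(2)/12) = 1.
So G(t) = (12*t**2 - log(3*t**2 + 2) + 12)/(12*(t**2 + 1)).
Check: d/dt[(12*t**2 - log(3*t**2 + 2) + 12)/(12*(t**2 + 1))] = (3*t**3*log(3*t**2 + 2) - 3*t**3 + 2*t*log(3*t**2 + 2) - 3*t)/(18*t**6 + 48*t**4 + 42*t**2 + 12), which equals G'(t).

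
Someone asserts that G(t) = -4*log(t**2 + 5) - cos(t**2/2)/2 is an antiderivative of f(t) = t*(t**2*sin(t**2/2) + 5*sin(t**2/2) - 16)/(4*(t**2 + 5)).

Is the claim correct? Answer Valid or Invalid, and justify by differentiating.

Invalid: d/dt[G] - f = (t**3*sin(t**2/2) + 5*t*sin(t**2/2) - 16*t)/(4*t**2 + 20), which is not 0.

d/dt[G] = (t**3*sin(t**2/2) + 5*t*sin(t**2/2) - 16*t)/(2*t**2 + 10)
d/dt[G] - f(t) = (t**3*sin(t**2/2) + 5*t*sin(t**2/2) - 16*t)/(4*t**2 + 20) != 0.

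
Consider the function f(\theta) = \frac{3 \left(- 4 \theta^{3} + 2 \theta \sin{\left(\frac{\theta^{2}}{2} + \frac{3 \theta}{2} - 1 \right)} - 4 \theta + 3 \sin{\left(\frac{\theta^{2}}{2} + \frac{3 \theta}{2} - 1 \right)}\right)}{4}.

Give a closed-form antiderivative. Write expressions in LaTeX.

Check any antiderivative F(\theta) by computing F'(\theta) and comparing it with f(\theta).
Check: d/d\theta[- \frac{9 \theta^{4} + 18 \theta^{2} + 18 \cos{\left(\frac{\theta^{2}}{2} + \frac{3 \theta}{2} - 1 \right)} + 20}{12}] = - 3 \theta^{3} + \frac{3 \theta \sin{\left(\frac{\theta^{2}}{2} + \frac{3 \theta}{2} - 1 \right)}}{2} - 3 \theta + \frac{9 \sin{\left(\frac{\theta^{2}}{2} + \frac{3 \theta}{2} - 1 \right)}}{4}, which equals f(\theta).

An antiderivative is F(\theta) = - \frac{9 \theta^{4} + 18 \theta^{2} + 18 \cos{\left(\frac{\theta^{2}}{2} + \frac{3 \theta}{2} - 1 \right)} + 20}{12}.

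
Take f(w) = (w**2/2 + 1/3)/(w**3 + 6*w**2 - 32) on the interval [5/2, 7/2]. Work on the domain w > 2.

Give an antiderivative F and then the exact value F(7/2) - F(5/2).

The denominator factors as 6*(w - 2)*(w + 4)**2; partial fractions split f into directly integrable pieces: 47/(108*(w + 4)) - 25/(18*(w + 4)**2) + 7/(108*(w - 2)).
F(w) = 7*log(w - 2)/108 + 47*log(w + 4)/108 + 25/(18*w + 72) is an antiderivative of f.
Check: d/dw[7*log(w - 2)/108 + 47*log(w + 4)/108 + 25/(18*w + 72)] = (3*w**2 + 2)/(6*w**3 + 36*w**2 - 192), which equals f(w).
F(7/2) = 7*log(3/2)/108 + 5/27 + 47*log(15/2)/108; F(5/2) = -7*log(2)/108 + 25/117 + 47*log(13/2)/108.
Integral = F(7/2) - F(5/2) = -47*log(13/2)/108 - 10/351 + 7*log(3/2)/108 + 7*log(2)/108 + 47*log(15/2)/108.

Antiderivative: F(w) = 7*log(w - 2)/108 + 47*log(w + 4)/108 + 25/(18*w + 72); value = -47*log(13/2)/108 - 10/351 + 7*log(3/2)/108 + 7*log(2)/108 + 47*log(15/2)/108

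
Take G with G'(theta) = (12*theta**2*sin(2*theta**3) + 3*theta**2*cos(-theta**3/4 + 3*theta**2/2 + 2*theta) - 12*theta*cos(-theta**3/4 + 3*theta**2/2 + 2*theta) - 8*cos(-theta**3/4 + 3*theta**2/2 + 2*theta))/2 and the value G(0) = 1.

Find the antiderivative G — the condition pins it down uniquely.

A first test for any G(theta): its theta-derivative must equal the given G'(theta).
A general antiderivative is -2*sin(-theta**3/4 + 3*theta**2/2 + 2*theta) - cos(2*theta**3) + C.
The condition gives C = 1 - (-1) = 2.
So G(theta) = -2*sin(-theta**3/4 + 3*theta**2/2 + 2*theta) - cos(2*theta**3) + 2.
Check: d/dtheta[-2*sin(-theta**3/4 + 3*theta**2/2 + 2*theta) - cos(2*theta**3) + 2] = 6*theta**2*sin(2*theta**3) + 3*theta**2*cos(-theta**3/4 + 3*theta**2/2 + 2*theta)/2 - 6*theta*cos(-theta**3/4 + 3*theta**2/2 + 2*theta) - 4*cos(-theta**3/4 + 3*theta**2/2 + 2*theta), which equals G'(theta).

G(theta) = -2*sin(-theta**3/4 + 3*theta**2/2 + 2*theta) - cos(2*theta**3) + 2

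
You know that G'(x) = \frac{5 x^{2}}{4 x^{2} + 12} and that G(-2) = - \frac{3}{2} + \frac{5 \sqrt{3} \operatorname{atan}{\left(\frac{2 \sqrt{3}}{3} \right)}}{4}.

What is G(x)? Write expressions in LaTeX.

Check a candidate G(x) by differentiating: d/dx[G] must match the given G'(x).
A general antiderivative is \frac{5 x}{4} - \frac{5 \sqrt{3} \operatorname{atan}{\left(\frac{\sqrt{3} x}{3} \right)}}{4} + C.
The condition gives C = - \frac{3}{2} + \frac{5 \sqrt{3} \operatorname{atan}{\left(\frac{2 \sqrt{3}}{3} \right)}}{4} - (- \frac{5}{2} + \frac{5 \sqrt{3} \operatorname{atan}{\left(\frac{2 \sqrt{3}}{3} \right)}}{4}) = 1.
So G(x) = \frac{5 x - 5 \sqrt{3} \operatorname{atan}{\left(\frac{\sqrt{3} x}{3} \right)} + 4}{4}.
Check: d/dx[\frac{5 x - 5 \sqrt{3} \operatorname{atan}{\left(\frac{\sqrt{3} x}{3} \right)} + 4}{4}] = \frac{5 x^{2}}{4 x^{2} + 12} = G'(x).

G(x) = \frac{5 x - 5 \sqrt{3} \operatorname{atan}{\left(\frac{\sqrt{3} x}{3} \right)} + 4}{4}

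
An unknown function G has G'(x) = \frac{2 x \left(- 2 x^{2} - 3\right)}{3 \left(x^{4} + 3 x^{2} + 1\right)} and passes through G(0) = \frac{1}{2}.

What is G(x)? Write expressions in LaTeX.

G(x) = \frac{1}{2} - \frac{\log{\left(x^{4} + 3 x^{2} + 1 \right)}}{3}

G'(x) matches the chain-rule pattern g'(h)*h' with inner function h(x) = x^{4} + 3 x^{2} + 1; substituting u = h(x) collapses the integral.
A general antiderivative is - \frac{\log{\left(x^{4} + 3 x^{2} + 1 \right)}}{3} + C.
The condition gives C = \frac{1}{2} - (0) = \frac{1}{2}.
So G(x) = \frac{1}{2} - \frac{\log{\left(x^{4} + 3 x^{2} + 1 \right)}}{3}.
Check: d/dx[\frac{1}{2} - \frac{\log{\left(x^{4} + 3 x^{2} + 1 \right)}}{3}] = \frac{- 4 x^{3} - 6 x}{3 x^{4} + 9 x^{2} + 3}, which equals G'(x).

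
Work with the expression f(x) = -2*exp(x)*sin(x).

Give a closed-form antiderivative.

Since d/dx undoes antidifferentiation here, F'(x) = f(x) is required of F(x).
Check: d/dx[-exp(x)*sin(x) + exp(x)*cos(x)] = -2*exp(x)*sin(x) = f(x).

An antiderivative is F(x) = -exp(x)*sin(x) + exp(x)*cos(x).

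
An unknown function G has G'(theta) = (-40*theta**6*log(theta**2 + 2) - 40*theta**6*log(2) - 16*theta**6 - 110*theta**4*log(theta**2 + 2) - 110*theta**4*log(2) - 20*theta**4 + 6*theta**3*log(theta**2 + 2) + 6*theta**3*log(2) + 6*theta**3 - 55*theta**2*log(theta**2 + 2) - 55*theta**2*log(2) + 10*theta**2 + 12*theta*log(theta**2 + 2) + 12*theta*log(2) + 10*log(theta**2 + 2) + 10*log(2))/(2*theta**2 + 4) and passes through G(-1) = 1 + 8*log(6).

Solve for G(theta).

Recognize the product-rule pattern: G'(theta) = u'v + uv' with u = -4*theta**5 - 5*theta**3 + 3*theta**2/2 + 5*theta/2, v = log(2*theta**2 + 4), so integration by parts undoes it.
A general antiderivative is -(4*theta**5 + 5*theta**3 - 3*theta**2/2 - 5*theta/2)*log(2*theta**2 + 4) + C.
The condition gives C = 1 + 8*log(6) - (8*log(6)) = 1.
So G(theta) = -4*theta**5*log(2*theta**2 + 4) - 5*theta**3*log(2*theta**2 + 4) + 3*theta**2*log(2*theta**2 + 4)/2 + 5*theta*log(2*theta**2 + 4)/2 + 1.
Check: d/dtheta[-4*theta**5*log(2*theta**2 + 4) - 5*theta**3*log(2*theta**2 + 4) + 3*theta**2*log(2*theta**2 + 4)/2 + 5*theta*log(2*theta**2 + 4)/2 + 1] = (-40*theta**6*log(theta**2 + 2) - 40*theta**6*log(2) - 16*theta**6 - 110*theta**4*log(theta**2 + 2) - 110*theta**4*log(2) - 20*theta**4 + 6*theta**3*log(theta**2 + 2) + 6*theta**3*log(2) + 6*theta**3 - 55*theta**2*log(theta**2 + 2) - 55*theta**2*log(2) + 10*theta**2 + 12*theta*log(theta**2 + 2) + 12*theta*log(2) + 10*log(theta**2 + 2) + 10*log(2))/(2*theta**2 + 4) = G'(theta).

G(theta) = -4*theta**5*log(2*theta**2 + 4) - 5*theta**3*log(2*theta**2 + 4) + 3*theta**2*log(2*theta**2 + 4)/2 + 5*theta*log(2*theta**2 + 4)/2 + 1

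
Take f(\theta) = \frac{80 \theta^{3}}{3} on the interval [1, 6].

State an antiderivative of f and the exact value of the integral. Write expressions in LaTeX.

Antiderivative: F(\theta) = \frac{20 \theta^{4}}{3}; value = \frac{25900}{3}

Differentiate the proposed F(\theta) back; it has to land on f(\theta) exactly.
F(\theta) = \frac{20 \theta^{4}}{3} is an antiderivative of f.
Check: d/d\theta[\frac{20 \theta^{4}}{3}] = \frac{80 \theta^{3}}{3} = f(\theta).
F(6) = 8640; F(1) = \frac{20}{3}.
Integral = F(6) - F(1) = \frac{25900}{3}.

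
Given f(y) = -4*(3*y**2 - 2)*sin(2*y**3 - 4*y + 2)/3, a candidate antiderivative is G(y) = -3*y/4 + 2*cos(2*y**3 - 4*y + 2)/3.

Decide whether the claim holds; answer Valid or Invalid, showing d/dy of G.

d/dy[G] = -4*y**2*sin(2*y**3 - 4*y + 2) + 8*sin(2*y**3 - 4*y + 2)/3 - 3/4
d/dy[G] - f(y) = -3/4 != 0.

Invalid: d/dy[G] - f = -3/4, which is not 0.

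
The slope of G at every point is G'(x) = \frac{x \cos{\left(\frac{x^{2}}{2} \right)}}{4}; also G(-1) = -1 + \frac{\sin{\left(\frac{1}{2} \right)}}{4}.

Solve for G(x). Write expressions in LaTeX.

G'(x) matches the chain-rule pattern g'(h)*h' with inner function h(x) = \frac{x^{2}}{2}; substituting u = h(x) collapses the integral.
A general antiderivative is \frac{\sin{\left(\frac{x^{2}}{2} \right)}}{4} + C.
The condition gives C = -1 + \frac{\sin{\left(\frac{1}{2} \right)}}{4} - (\frac{\sin{\left(\frac{1}{2} \right)}}{4}) = -1.
So G(x) = \frac{\sin{\left(\frac{x^{2}}{2} \right)}}{4} - 1.
Check: d/dx[\frac{\sin{\left(\frac{x^{2}}{2} \right)}}{4} - 1] = \frac{x \cos{\left(\frac{x^{2}}{2} \right)}}{4} = G'(x).

G(x) = \frac{\sin{\left(\frac{x^{2}}{2} \right)}}{4} - 1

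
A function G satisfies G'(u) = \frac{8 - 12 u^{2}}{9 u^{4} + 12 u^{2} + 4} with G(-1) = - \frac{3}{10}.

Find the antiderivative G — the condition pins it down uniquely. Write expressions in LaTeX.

Recognize the product-rule pattern: G'(u) = v'r + vr' with v = 4 u, r = \frac{1}{3 u^{2} + 2}, so integration by parts undoes it.
A general antiderivative is \frac{4 u}{3 u^{2} + 2} + C.
The condition gives C = - \frac{3}{10} - (- \frac{4}{5}) = \frac{1}{2}.
So G(u) = \frac{3 u^{2} + 8 u + 2}{2 \left(3 u^{2} + 2\right)}.
Check: d/du[\frac{3 u^{2} + 8 u + 2}{2 \left(3 u^{2} + 2\right)}] = \frac{8 - 12 u^{2}}{9 u^{4} + 12 u^{2} + 4} = G'(u).

G(u) = \frac{3 u^{2} + 8 u + 2}{2 \left(3 u^{2} + 2\right)}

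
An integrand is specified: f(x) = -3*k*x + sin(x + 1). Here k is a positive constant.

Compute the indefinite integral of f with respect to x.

Integrate term by term and add the pieces.
Check: d/dx[-(3*k*x**2 + 2*cos(x + 1))/2] = -3*k*x + sin(x + 1) = f(x).

F(x) = -(3*k*x**2 + 2*cos(x + 1))/2 + C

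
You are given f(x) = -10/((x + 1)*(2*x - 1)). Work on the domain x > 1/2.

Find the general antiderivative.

F(x) = 10*(-log(x - 1/2) + log(x + 1))/3 + C

The denominator factors as (x + 1)*(2*x - 1); partial fractions split f into directly integrable pieces: -20/(3*(2*x - 1)) + 10/(3*(x + 1)).
Check: d/dx[10*(-log(x - 1/2) + log(x + 1))/3] = -10/(2*x**2 + x - 1), which equals f(x).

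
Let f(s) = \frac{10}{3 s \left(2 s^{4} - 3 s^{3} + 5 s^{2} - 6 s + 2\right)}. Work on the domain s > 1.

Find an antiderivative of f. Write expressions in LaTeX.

Factor the denominator (3 s \left(s - 1\right) \left(2 s - 1\right) \left(s^{2} + 2\right)) and decompose: f = \frac{5 \left(s + 2\right)}{27 \left(s^{2} + 2\right)} - \frac{160}{27 \left(2 s - 1\right)} + \frac{10}{9 \left(s - 1\right)} + \frac{5}{3 s}; each piece integrates to a log, atan, or power term.
Check: d/ds[\frac{5 \left(18 \log{\left(s \right)} + 12 \log{\left(s - 1 \right)} - 32 \log{\left(s - \frac{1}{2} \right)} + \log{\left(s^{2} + 2 \right)} + 2 \sqrt{2} \operatorname{atan}{\left(\frac{\sqrt{2} s}{2} \right)}\right)}{54}] = \frac{10}{6 s^{5} - 9 s^{4} + 15 s^{3} - 18 s^{2} + 6 s}, which equals f(s).

An antiderivative is F(s) = \frac{5 \left(18 \log{\left(s \right)} + 12 \log{\left(s - 1 \right)} - 32 \log{\left(s - \frac{1}{2} \right)} + \log{\left(s^{2} + 2 \right)} + 2 \sqrt{2} \operatorname{atan}{\left(\frac{\sqrt{2} s}{2} \right)}\right)}{54}.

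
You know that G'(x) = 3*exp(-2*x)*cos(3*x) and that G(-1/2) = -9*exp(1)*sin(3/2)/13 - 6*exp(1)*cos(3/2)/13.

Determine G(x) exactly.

Differentiate the proposed G(x) back; it has to land on the given G'(x).
A general antiderivative is 9*exp(-2*x)*sin(3*x)/13 - 6*exp(-2*x)*cos(3*x)/13 + C.
The condition gives C = -9*exp(1)*sin(3/2)/13 - 6*exp(1)*cos(3/2)/13 - (-9*exp(1)*sin(3/2)/13 - 6*exp(1)*cos(3/2)/13) = 0.
So G(x) = (9*sin(3*x) - 6*cos(3*x))*exp(-2*x)/13.
Check: d/dx[(9*sin(3*x) - 6*cos(3*x))*exp(-2*x)/13] = 3*exp(-2*x)*cos(3*x) = G'(x).

G(x) = (9*sin(3*x) - 6*cos(3*x))*exp(-2*x)/13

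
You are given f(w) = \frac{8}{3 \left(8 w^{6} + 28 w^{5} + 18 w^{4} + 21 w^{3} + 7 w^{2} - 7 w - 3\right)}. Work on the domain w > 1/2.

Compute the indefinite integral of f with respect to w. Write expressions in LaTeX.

Factor the denominator (3 \left(w + 3\right) \left(2 w - 1\right) \left(2 w + 1\right)^{2} \left(w^{2} + 1\right)) and decompose: f = \frac{4 \left(7 w - 1\right)}{375 \left(w^{2} + 1\right)} - \frac{112}{375 \left(2 w + 1\right)} - \frac{32}{75 \left(2 w + 1\right)^{2}} + \frac{16}{105 \left(2 w - 1\right)} - \frac{4}{2625 \left(w + 3\right)}; each piece integrates to a log, atan, or power term.
Check: d/dw[\frac{8 \log{\left(w - \frac{1}{2} \right)}}{105} - \frac{56 \log{\left(w + \frac{1}{2} \right)}}{375} - \frac{4 \log{\left(w + 3 \right)}}{2625} + \frac{14 \log{\left(w^{2} + 1 \right)}}{375} - \frac{4 \operatorname{atan}{\left(w \right)}}{375} + \frac{16}{150 w + 75}] = \frac{8}{24 w^{6} + 84 w^{5} + 54 w^{4} + 63 w^{3} + 21 w^{2} - 21 w - 9}, which equals f(w).

F(w) = \frac{8 \log{\left(w - \frac{1}{2} \right)}}{105} - \frac{56 \log{\left(w + \frac{1}{2} \right)}}{375} - \frac{4 \log{\left(w + 3 \right)}}{2625} + \frac{14 \log{\left(w^{2} + 1 \right)}}{375} - \frac{4 \operatorname{atan}{\left(w \right)}}{375} + \frac{16}{150 w + 75} + C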